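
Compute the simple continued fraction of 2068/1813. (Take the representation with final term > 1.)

[1; 7, 9, 9, 3]

2068 = 1×1813 + 255
1813 = 7×255 + 28
255 = 9×28 + 3
28 = 9×3 + 1
3 = 3×1 + 0  (stop)
So 2068/1813 = [1; 7, 9, 9, 3].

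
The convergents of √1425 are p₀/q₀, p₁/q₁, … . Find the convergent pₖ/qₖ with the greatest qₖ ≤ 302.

11287/299

√1425 = [37; 1, 2, 1, 74, …] (period length 4).
Convergents:
  p_0/q_0 = 37/1
  p_1/q_1 = 38/1
  p_2/q_2 = 113/3
  p_3/q_3 = 151/4
  p_4/q_4 = 11287/299
  p_5/q_5 = 11438/303
q_4 = 299 ≤ 302 < 303 = q_5, so the answer is 11287/299.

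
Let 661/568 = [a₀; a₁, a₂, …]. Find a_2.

661 = 1·568 + 93   →  a_0 = 1
568 = 6·93 + 10   →  a_1 = 6
93 = 9·10 + 3   →  a_2 = 9

9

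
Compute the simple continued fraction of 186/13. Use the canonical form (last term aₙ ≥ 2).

186 = 14*13 + 4
13 = 3*4 + 1
4 = 4*1 + 0  (stop)
So 186/13 = [14; 3, 4].

[14; 3, 4]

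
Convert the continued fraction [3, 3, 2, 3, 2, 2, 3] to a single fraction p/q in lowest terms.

1504/457

Fold from the inside: start with 3/1.
  2 + 1/3 = 7/3
  2 + 3/7 = 17/7
  3 + 7/17 = 58/17
  2 + 17/58 = 133/58
  3 + 58/133 = 457/133
  3 + 133/457 = 1504/457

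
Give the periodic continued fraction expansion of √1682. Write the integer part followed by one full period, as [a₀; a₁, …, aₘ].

a₀ = ⌊√1682⌋ = 41.
With m₀=0, d₀=1 and mₖ₊₁ = dₖaₖ − mₖ, dₖ₊₁ = (n − mₖ₊₁²)/dₖ, aₖ₊₁ = ⌊(a₀+mₖ₊₁)/dₖ₊₁⌋:
  k=1: m=41, d=1, a=82
d=1 and a=2a₀=82 at k=1, so the next step gives (m, d) = (41, 1) again — its k=1 value — and the period has length 1.

[41; 82]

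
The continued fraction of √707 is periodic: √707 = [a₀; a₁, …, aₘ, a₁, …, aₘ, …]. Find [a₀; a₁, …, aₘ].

a₀ = ⌊√707⌋ = 26.
With m₀=0, d₀=1 and mₖ₊₁ = dₖaₖ − mₖ, dₖ₊₁ = (n − mₖ₊₁²)/dₖ, aₖ₊₁ = ⌊(a₀+mₖ₊₁)/dₖ₊₁⌋:
  k=1: m=26, d=31, a=1
  k=2: m=5, d=22, a=1
  k=3: m=17, d=19, a=2
  k=4: m=21, d=14, a=3
  k=5: m=21, d=19, a=2
  k=6: m=17, d=22, a=1
  k=7: m=5, d=31, a=1
  k=8: m=26, d=1, a=52
d=1 and a=2a₀=52 at k=8, so the next step gives (m, d) = (26, 31) again — its k=1 value — and the period has length 8.

[26; 1, 1, 2, 3, 2, 1, 1, 52]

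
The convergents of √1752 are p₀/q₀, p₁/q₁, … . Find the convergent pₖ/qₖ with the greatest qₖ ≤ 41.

293/7

√1752 = [41; 1, 5, 1, 82, …] (period length 4).
Convergents:
  p_0/q_0 = 41/1
  p_1/q_1 = 42/1
  p_2/q_2 = 251/6
  p_3/q_3 = 293/7
  p_4/q_4 = 24277/580
q_3 = 7 ≤ 41 < 580 = q_4, so the answer is 293/7.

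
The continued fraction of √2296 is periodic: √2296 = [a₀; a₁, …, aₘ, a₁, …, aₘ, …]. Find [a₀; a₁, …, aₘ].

[47; 1, 10, 1, 94]

a₀ = ⌊√2296⌋ = 47.
With m₀=0, d₀=1 and mₖ₊₁ = dₖaₖ − mₖ, dₖ₊₁ = (n − mₖ₊₁²)/dₖ, aₖ₊₁ = ⌊(a₀+mₖ₊₁)/dₖ₊₁⌋:
  k=1: m=47, d=87, a=1
  k=2: m=40, d=8, a=10
  k=3: m=40, d=87, a=1
  k=4: m=47, d=1, a=94
d=1 and a=2a₀=94 at k=4, so the next step gives (m, d) = (47, 87) again — its k=1 value — and the period has length 4.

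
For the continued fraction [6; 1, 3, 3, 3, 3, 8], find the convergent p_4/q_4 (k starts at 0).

291/43

Using pₖ = aₖpₖ₋₁ + pₖ₋₂, qₖ = aₖqₖ₋₁ + qₖ₋₂ (with p₋₁=1, p₋₂=0, q₋₁=0, q₋₂=1):
  k=0: a=6, p=6, q=1
  k=1: a=1, p=7, q=1
  k=2: a=3, p=27, q=4
  k=3: a=3, p=88, q=13
  k=4: a=3, p=291, q=43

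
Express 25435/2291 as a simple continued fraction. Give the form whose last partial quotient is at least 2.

25435 = 11×2291 + 234
2291 = 9×234 + 185
234 = 1×185 + 49
185 = 3×49 + 38
49 = 1×38 + 11
38 = 3×11 + 5
11 = 2×5 + 1
5 = 5×1 + 0  (stop)
So 25435/2291 = [11; 9, 1, 3, 1, 3, 2, 5].

[11; 9, 1, 3, 1, 3, 2, 5]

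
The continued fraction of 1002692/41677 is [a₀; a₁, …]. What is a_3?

1

1002692 = 24·41677 + 2444   →  a_0 = 24
41677 = 17·2444 + 129   →  a_1 = 17
2444 = 18·129 + 122   →  a_2 = 18
129 = 1·122 + 7   →  a_3 = 1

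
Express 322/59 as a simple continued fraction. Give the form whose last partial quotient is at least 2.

[5; 2, 5, 2, 2]

322 = 5·59 + 27
59 = 2·27 + 5
27 = 5·5 + 2
5 = 2·2 + 1
2 = 2·1 + 0  (stop)
So 322/59 = [5; 2, 5, 2, 2].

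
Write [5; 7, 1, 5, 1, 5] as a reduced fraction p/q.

Using pₖ = aₖpₖ₋₁ + pₖ₋₂ and qₖ = aₖqₖ₋₁ + qₖ₋₂:
  k=0: a=5, p=5, q=1
  k=1: a=7, p=36, q=7
  k=2: a=1, p=41, q=8
  k=3: a=5, p=241, q=47
  k=4: a=1, p=282, q=55
  k=5: a=5, p=1651, q=322

1651/322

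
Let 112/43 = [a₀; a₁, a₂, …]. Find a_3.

1

112 = 2·43 + 26   →  a_0 = 2
43 = 1·26 + 17   →  a_1 = 1
26 = 1·17 + 9   →  a_2 = 1
17 = 1·9 + 8   →  a_3 = 1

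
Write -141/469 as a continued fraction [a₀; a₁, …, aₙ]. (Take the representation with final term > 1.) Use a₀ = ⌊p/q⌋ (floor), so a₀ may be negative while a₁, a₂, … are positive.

[-1; 1, 2, 3, 15, 3]

-141 = -1*469 + 328
469 = 1*328 + 141
328 = 2*141 + 46
141 = 3*46 + 3
46 = 15*3 + 1
3 = 3*1 + 0  (stop)
So -141/469 = [-1; 1, 2, 3, 15, 3].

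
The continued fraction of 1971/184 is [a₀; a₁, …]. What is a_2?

2

1971 = 10·184 + 131   →  a_0 = 10
184 = 1·131 + 53   →  a_1 = 1
131 = 2·53 + 25   →  a_2 = 2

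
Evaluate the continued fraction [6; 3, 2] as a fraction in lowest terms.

44/7

Using pₖ = aₖpₖ₋₁ + pₖ₋₂ and qₖ = aₖqₖ₋₁ + qₖ₋₂:
  k=0: a=6, p=6, q=1
  k=1: a=3, p=19, q=3
  k=2: a=2, p=44, q=7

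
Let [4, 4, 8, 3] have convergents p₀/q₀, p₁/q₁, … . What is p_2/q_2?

Using pₖ = aₖpₖ₋₁ + pₖ₋₂, qₖ = aₖqₖ₋₁ + qₖ₋₂ (with p₋₁=1, p₋₂=0, q₋₁=0, q₋₂=1):
  k=0: a=4, p=4, q=1
  k=1: a=4, p=17, q=4
  k=2: a=8, p=140, q=33

140/33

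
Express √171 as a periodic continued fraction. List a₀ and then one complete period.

a₀ = ⌊√171⌋ = 13.

[13; 13, 26]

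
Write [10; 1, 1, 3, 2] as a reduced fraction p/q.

Using pₖ = aₖpₖ₋₁ + pₖ₋₂ and qₖ = aₖqₖ₋₁ + qₖ₋₂:
  k=0: a=10, p=10, q=1
  k=1: a=1, p=11, q=1
  k=2: a=1, p=21, q=2
  k=3: a=3, p=74, q=7
  k=4: a=2, p=169, q=16

169/16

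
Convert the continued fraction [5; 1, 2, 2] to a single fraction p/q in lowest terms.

40/7

Using pₖ = aₖpₖ₋₁ + pₖ₋₂ and qₖ = aₖqₖ₋₁ + qₖ₋₂:
  k=0: a=5, p=5, q=1
  k=1: a=1, p=6, q=1
  k=2: a=2, p=17, q=3
  k=3: a=2, p=40, q=7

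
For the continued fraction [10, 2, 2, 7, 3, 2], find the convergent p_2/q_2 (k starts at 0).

Using pₖ = aₖpₖ₋₁ + pₖ₋₂, qₖ = aₖqₖ₋₁ + qₖ₋₂ (with p₋₁=1, p₋₂=0, q₋₁=0, q₋₂=1):
  k=0: a=10, p=10, q=1
  k=1: a=2, p=21, q=2
  k=2: a=2, p=52, q=5

52/5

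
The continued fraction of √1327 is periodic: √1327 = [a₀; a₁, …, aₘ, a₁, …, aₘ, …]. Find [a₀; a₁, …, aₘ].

[36; 2, 2, 1, 35, 1, 2, 2, 72]

a₀ = ⌊√1327⌋ = 36.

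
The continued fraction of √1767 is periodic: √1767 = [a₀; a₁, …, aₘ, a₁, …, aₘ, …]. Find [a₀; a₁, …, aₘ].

[42; 28, 84]

a₀ = ⌊√1767⌋ = 42.
With m₀=0, d₀=1 and mₖ₊₁ = dₖaₖ − mₖ, dₖ₊₁ = (n − mₖ₊₁²)/dₖ, aₖ₊₁ = ⌊(a₀+mₖ₊₁)/dₖ₊₁⌋:
  k=1: m=42, d=3, a=28
  k=2: m=42, d=1, a=84
d=1 and a=2a₀=84 at k=2, so the next step gives (m, d) = (42, 3) again — its k=1 value — and the period has length 2.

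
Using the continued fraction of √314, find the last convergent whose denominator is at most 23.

319/18

√314 = [17; 1, 2, 1, 1, 2, 1, 34, …] (period length 7).
Convergents:
  p_0/q_0 = 17/1
  p_1/q_1 = 18/1
  p_2/q_2 = 53/3
  p_3/q_3 = 71/4
  p_4/q_4 = 124/7
  p_5/q_5 = 319/18
  p_6/q_6 = 443/25
q_5 = 18 ≤ 23 < 25 = q_6, so the answer is 319/18.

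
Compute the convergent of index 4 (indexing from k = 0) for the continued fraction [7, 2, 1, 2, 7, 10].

Using pₖ = aₖpₖ₋₁ + pₖ₋₂, qₖ = aₖqₖ₋₁ + qₖ₋₂ (with p₋₁=1, p₋₂=0, q₋₁=0, q₋₂=1):
  k=0: a=7, p=7, q=1
  k=1: a=2, p=15, q=2
  k=2: a=1, p=22, q=3
  k=3: a=2, p=59, q=8
  k=4: a=7, p=435, q=59

435/59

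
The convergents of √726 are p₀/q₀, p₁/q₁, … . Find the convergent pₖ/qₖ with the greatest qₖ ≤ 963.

25678/953

√726 = [26; 1, 16, 1, 52, …] (period length 4).
Convergents:
  p_0/q_0 = 26/1
  p_1/q_1 = 27/1
  p_2/q_2 = 458/17
  p_3/q_3 = 485/18
  p_4/q_4 = 25678/953
  p_5/q_5 = 26163/971
q_4 = 953 ≤ 963 < 971 = q_5, so the answer is 25678/953.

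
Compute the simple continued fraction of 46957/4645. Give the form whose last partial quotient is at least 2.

46957 = 10·4645 + 507
4645 = 9·507 + 82
507 = 6·82 + 15
82 = 5·15 + 7
15 = 2·7 + 1
7 = 7·1 + 0  (stop)
So 46957/4645 = [10; 9, 6, 5, 2, 7].

[10; 9, 6, 5, 2, 7]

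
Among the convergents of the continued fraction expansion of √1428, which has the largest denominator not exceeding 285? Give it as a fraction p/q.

3401/90

√1428 = [37; 1, 3, 1, 2, 1, 3, 1, 74, …] (period length 8).
Convergents:
  p_0/q_0 = 37/1
  p_1/q_1 = 38/1
  p_2/q_2 = 151/4
  p_3/q_3 = 189/5
  p_4/q_4 = 529/14
  p_5/q_5 = 718/19
  p_6/q_6 = 2683/71
  p_7/q_7 = 3401/90
  p_8/q_8 = 254357/6731
q_7 = 90 ≤ 285 < 6731 = q_8, so the answer is 3401/90.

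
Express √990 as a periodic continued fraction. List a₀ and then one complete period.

[31; 2, 6, 2, 62]

a₀ = ⌊√990⌋ = 31.
With m₀=0, d₀=1 and mₖ₊₁ = dₖaₖ − mₖ, dₖ₊₁ = (n − mₖ₊₁²)/dₖ, aₖ₊₁ = ⌊(a₀+mₖ₊₁)/dₖ₊₁⌋:
  k=1: m=31, d=29, a=2
  k=2: m=27, d=9, a=6
  k=3: m=27, d=29, a=2
  k=4: m=31, d=1, a=62
d=1 and a=2a₀=62 at k=4, so the next step gives (m, d) = (31, 29) again — its k=1 value — and the period has length 4.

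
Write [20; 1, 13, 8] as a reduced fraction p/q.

Fold from the inside: start with 8/1.
  13 + 1/8 = 105/8
  1 + 8/105 = 113/105
  20 + 105/113 = 2365/113

2365/113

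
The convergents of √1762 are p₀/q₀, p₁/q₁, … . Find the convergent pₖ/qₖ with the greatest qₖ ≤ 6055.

148050/3527

√1762 = [41; 1, 40, 1, 82, …] (period length 4).
Convergents:
  p_0/q_0 = 41/1
  p_1/q_1 = 42/1
  p_2/q_2 = 1721/41
  p_3/q_3 = 1763/42
  p_4/q_4 = 146287/3485
  p_5/q_5 = 148050/3527
  p_6/q_6 = 6068287/144565
q_5 = 3527 ≤ 6055 < 144565 = q_6, so the answer is 148050/3527.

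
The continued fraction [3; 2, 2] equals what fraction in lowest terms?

17/5

Fold from the inside: start with 2/1.
  2 + 1/2 = 5/2
  3 + 2/5 = 17/5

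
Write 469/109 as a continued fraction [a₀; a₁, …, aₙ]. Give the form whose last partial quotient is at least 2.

[4; 3, 3, 3, 3]

469 = 4×109 + 33
109 = 3×33 + 10
33 = 3×10 + 3
10 = 3×3 + 1
3 = 3×1 + 0  (stop)
So 469/109 = [4; 3, 3, 3, 3].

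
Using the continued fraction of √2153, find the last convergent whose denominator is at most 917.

21437/462

√2153 = [46; 2, 2, 92, …] (period length 3).
Convergents:
  p_0/q_0 = 46/1
  p_1/q_1 = 93/2
  p_2/q_2 = 232/5
  p_3/q_3 = 21437/462
  p_4/q_4 = 43106/929
q_3 = 462 ≤ 917 < 929 = q_4, so the answer is 21437/462.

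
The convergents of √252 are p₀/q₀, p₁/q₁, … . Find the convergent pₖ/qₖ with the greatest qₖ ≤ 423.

√252 = [15; 1, 6, 1, 30, …] (period length 4).
Convergents:
  p_0/q_0 = 15/1
  p_1/q_1 = 16/1
  p_2/q_2 = 111/7
  p_3/q_3 = 127/8
  p_4/q_4 = 3921/247
  p_5/q_5 = 4048/255
  p_6/q_6 = 28209/1777
q_5 = 255 ≤ 423 < 1777 = q_6, so the answer is 4048/255.

4048/255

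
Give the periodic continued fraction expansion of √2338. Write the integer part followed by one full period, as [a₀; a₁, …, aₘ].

a₀ = ⌊√2338⌋ = 48.
With m₀=0, d₀=1 and mₖ₊₁ = dₖaₖ − mₖ, dₖ₊₁ = (n − mₖ₊₁²)/dₖ, aₖ₊₁ = ⌊(a₀+mₖ₊₁)/dₖ₊₁⌋:
  k=1: m=48, d=34, a=2
  k=2: m=20, d=57, a=1
  k=3: m=37, d=17, a=5
  k=4: m=48, d=2, a=48
  k=5: m=48, d=17, a=5
  k=6: m=37, d=57, a=1
  k=7: m=20, d=34, a=2
  k=8: m=48, d=1, a=96
d=1 and a=2a₀=96 at k=8, so the next step gives (m, d) = (48, 34) again — its k=1 value — and the period has length 8.

[48; 2, 1, 5, 48, 5, 1, 2, 96]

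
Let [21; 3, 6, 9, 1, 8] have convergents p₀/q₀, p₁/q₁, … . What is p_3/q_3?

3709/174

Using pₖ = aₖpₖ₋₁ + pₖ₋₂, qₖ = aₖqₖ₋₁ + qₖ₋₂ (with p₋₁=1, p₋₂=0, q₋₁=0, q₋₂=1):
  k=0: a=21, p=21, q=1
  k=1: a=3, p=64, q=3
  k=2: a=6, p=405, q=19
  k=3: a=9, p=3709, q=174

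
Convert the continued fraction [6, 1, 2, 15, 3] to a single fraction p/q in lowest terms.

Using pₖ = aₖpₖ₋₁ + pₖ₋₂ and qₖ = aₖqₖ₋₁ + qₖ₋₂:
  k=0: a=6, p=6, q=1
  k=1: a=1, p=7, q=1
  k=2: a=2, p=20, q=3
  k=3: a=15, p=307, q=46
  k=4: a=3, p=941, q=141

941/141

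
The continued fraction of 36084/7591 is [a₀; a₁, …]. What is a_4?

2

36084 = 4·7591 + 5720   →  a_0 = 4
7591 = 1·5720 + 1871   →  a_1 = 1
5720 = 3·1871 + 107   →  a_2 = 3
1871 = 17·107 + 52   →  a_3 = 17
107 = 2·52 + 3   →  a_4 = 2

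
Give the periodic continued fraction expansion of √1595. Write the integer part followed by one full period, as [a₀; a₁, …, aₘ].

[39; 1, 14, 1, 78]

a₀ = ⌊√1595⌋ = 39.
With m₀=0, d₀=1 and mₖ₊₁ = dₖaₖ − mₖ, dₖ₊₁ = (n − mₖ₊₁²)/dₖ, aₖ₊₁ = ⌊(a₀+mₖ₊₁)/dₖ₊₁⌋:
  k=1: m=39, d=74, a=1
  k=2: m=35, d=5, a=14
  k=3: m=35, d=74, a=1
  k=4: m=39, d=1, a=78
d=1 and a=2a₀=78 at k=4, so the next step gives (m, d) = (39, 74) again — its k=1 value — and the period has length 4.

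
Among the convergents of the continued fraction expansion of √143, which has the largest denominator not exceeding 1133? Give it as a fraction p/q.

√143 = [11; 1, 22, …] (period length 2).
Convergents:
  p_0/q_0 = 11/1
  p_1/q_1 = 12/1
  p_2/q_2 = 275/23
  p_3/q_3 = 287/24
  p_4/q_4 = 6589/551
  p_5/q_5 = 6876/575
  p_6/q_6 = 157861/13201
q_5 = 575 ≤ 1133 < 13201 = q_6, so the answer is 6876/575.

6876/575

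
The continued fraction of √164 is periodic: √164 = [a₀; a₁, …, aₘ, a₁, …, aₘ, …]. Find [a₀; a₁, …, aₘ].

[12; 1, 4, 6, 4, 1, 24]

a₀ = ⌊√164⌋ = 12.
With m₀=0, d₀=1 and mₖ₊₁ = dₖaₖ − mₖ, dₖ₊₁ = (n − mₖ₊₁²)/dₖ, aₖ₊₁ = ⌊(a₀+mₖ₊₁)/dₖ₊₁⌋:
  k=1: m=12, d=20, a=1
  k=2: m=8, d=5, a=4
  k=3: m=12, d=4, a=6
  k=4: m=12, d=5, a=4
  k=5: m=8, d=20, a=1
  k=6: m=12, d=1, a=24
d=1 and a=2a₀=24 at k=6, so the next step gives (m, d) = (12, 20) again — its k=1 value — and the period has length 6.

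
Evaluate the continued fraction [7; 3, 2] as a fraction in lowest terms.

Fold from the inside: start with 2/1.
  3 + 1/2 = 7/2
  7 + 2/7 = 51/7

51/7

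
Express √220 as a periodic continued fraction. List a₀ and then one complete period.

a₀ = ⌊√220⌋ = 14.
With m₀=0, d₀=1 and mₖ₊₁ = dₖaₖ − mₖ, dₖ₊₁ = (n − mₖ₊₁²)/dₖ, aₖ₊₁ = ⌊(a₀+mₖ₊₁)/dₖ₊₁⌋:
  k=1: m=14, d=24, a=1
  k=2: m=10, d=5, a=4
  k=3: m=10, d=24, a=1
  k=4: m=14, d=1, a=28
d=1 and a=2a₀=28 at k=4, so the next step gives (m, d) = (14, 24) again — its k=1 value — and the period has length 4.

[14; 1, 4, 1, 28]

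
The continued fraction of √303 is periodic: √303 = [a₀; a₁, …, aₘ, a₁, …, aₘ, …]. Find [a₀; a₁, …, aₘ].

a₀ = ⌊√303⌋ = 17.
With m₀=0, d₀=1 and mₖ₊₁ = dₖaₖ − mₖ, dₖ₊₁ = (n − mₖ₊₁²)/dₖ, aₖ₊₁ = ⌊(a₀+mₖ₊₁)/dₖ₊₁⌋:
  k=1: m=17, d=14, a=2
  k=2: m=11, d=13, a=2
  k=3: m=15, d=6, a=5
  k=4: m=15, d=13, a=2
  k=5: m=11, d=14, a=2
  k=6: m=17, d=1, a=34
d=1 and a=2a₀=34 at k=6, so the next step gives (m, d) = (17, 14) again — its k=1 value — and the period has length 6.

[17; 2, 2, 5, 2, 2, 34]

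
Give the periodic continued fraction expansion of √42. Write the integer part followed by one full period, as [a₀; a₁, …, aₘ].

a₀ = ⌊√42⌋ = 6.
With m₀=0, d₀=1 and mₖ₊₁ = dₖaₖ − mₖ, dₖ₊₁ = (n − mₖ₊₁²)/dₖ, aₖ₊₁ = ⌊(a₀+mₖ₊₁)/dₖ₊₁⌋:
  k=1: m=6, d=6, a=2
  k=2: m=6, d=1, a=12
d=1 and a=2a₀=12 at k=2, so the next step gives (m, d) = (6, 6) again — its k=1 value — and the period has length 2.

[6; 2, 12]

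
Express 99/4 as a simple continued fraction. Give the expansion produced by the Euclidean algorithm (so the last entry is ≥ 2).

99 = 24×4 + 3
4 = 1×3 + 1
3 = 3×1 + 0  (stop)
So 99/4 = [24; 1, 3].

[24; 1, 3]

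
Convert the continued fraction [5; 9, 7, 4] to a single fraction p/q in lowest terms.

1354/265

Using pₖ = aₖpₖ₋₁ + pₖ₋₂ and qₖ = aₖqₖ₋₁ + qₖ₋₂:
  k=0: a=5, p=5, q=1
  k=1: a=9, p=46, q=9
  k=2: a=7, p=327, q=64
  k=3: a=4, p=1354, q=265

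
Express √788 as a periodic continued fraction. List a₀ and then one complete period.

[28; 14, 56]

a₀ = ⌊√788⌋ = 28.
With m₀=0, d₀=1 and mₖ₊₁ = dₖaₖ − mₖ, dₖ₊₁ = (n − mₖ₊₁²)/dₖ, aₖ₊₁ = ⌊(a₀+mₖ₊₁)/dₖ₊₁⌋:
  k=1: m=28, d=4, a=14
  k=2: m=28, d=1, a=56
d=1 and a=2a₀=56 at k=2, so the next step gives (m, d) = (28, 4) again — its k=1 value — and the period has length 2.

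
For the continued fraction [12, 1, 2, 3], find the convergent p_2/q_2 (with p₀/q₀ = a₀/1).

Using pₖ = aₖpₖ₋₁ + pₖ₋₂, qₖ = aₖqₖ₋₁ + qₖ₋₂ (with p₋₁=1, p₋₂=0, q₋₁=0, q₋₂=1):
  k=0: a=12, p=12, q=1
  k=1: a=1, p=13, q=1
  k=2: a=2, p=38, q=3

38/3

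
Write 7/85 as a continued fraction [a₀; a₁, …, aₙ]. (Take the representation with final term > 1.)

7 = 0·85 + 7
85 = 12·7 + 1
7 = 7·1 + 0  (stop)
So 7/85 = [0; 12, 7].

[0; 12, 7]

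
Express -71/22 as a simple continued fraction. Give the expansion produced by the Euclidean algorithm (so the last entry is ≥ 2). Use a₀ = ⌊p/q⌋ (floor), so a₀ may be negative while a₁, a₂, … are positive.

[-4; 1, 3, 2, 2]

-71 = -4*22 + 17
22 = 1*17 + 5
17 = 3*5 + 2
5 = 2*2 + 1
2 = 2*1 + 0  (stop)
So -71/22 = [-4; 1, 3, 2, 2].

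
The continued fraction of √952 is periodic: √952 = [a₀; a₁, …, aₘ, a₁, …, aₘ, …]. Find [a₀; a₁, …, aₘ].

a₀ = ⌊√952⌋ = 30.

[30; 1, 5, 1, 6, 1, 5, 1, 60]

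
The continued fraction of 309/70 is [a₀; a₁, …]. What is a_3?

309 = 4·70 + 29   →  a_0 = 4
70 = 2·29 + 12   →  a_1 = 2
29 = 2·12 + 5   →  a_2 = 2
12 = 2·5 + 2   →  a_3 = 2

2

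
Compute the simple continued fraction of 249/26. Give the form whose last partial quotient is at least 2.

249 = 9·26 + 15
26 = 1·15 + 11
15 = 1·11 + 4
11 = 2·4 + 3
4 = 1·3 + 1
3 = 3·1 + 0  (stop)
So 249/26 = [9; 1, 1, 2, 1, 3].

[9; 1, 1, 2, 1, 3]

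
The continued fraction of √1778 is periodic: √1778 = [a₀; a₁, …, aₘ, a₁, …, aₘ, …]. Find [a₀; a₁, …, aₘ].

[42; 6, 84]

a₀ = ⌊√1778⌋ = 42.
With m₀=0, d₀=1 and mₖ₊₁ = dₖaₖ − mₖ, dₖ₊₁ = (n − mₖ₊₁²)/dₖ, aₖ₊₁ = ⌊(a₀+mₖ₊₁)/dₖ₊₁⌋:
  k=1: m=42, d=14, a=6
  k=2: m=42, d=1, a=84
d=1 and a=2a₀=84 at k=2, so the next step gives (m, d) = (42, 14) again — its k=1 value — and the period has length 2.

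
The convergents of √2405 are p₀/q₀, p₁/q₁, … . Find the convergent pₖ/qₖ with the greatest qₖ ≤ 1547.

58898/1201

√2405 = [49; 24, 1, 1, 24, 98, …] (period length 5).
Convergents:
  p_0/q_0 = 49/1
  p_1/q_1 = 1177/24
  p_2/q_2 = 1226/25
  p_3/q_3 = 2403/49
  p_4/q_4 = 58898/1201
  p_5/q_5 = 5774407/117747
q_4 = 1201 ≤ 1547 < 117747 = q_5, so the answer is 58898/1201.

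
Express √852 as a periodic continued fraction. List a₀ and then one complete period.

a₀ = ⌊√852⌋ = 29.
With m₀=0, d₀=1 and mₖ₊₁ = dₖaₖ − mₖ, dₖ₊₁ = (n − mₖ₊₁²)/dₖ, aₖ₊₁ = ⌊(a₀+mₖ₊₁)/dₖ₊₁⌋:
  k=1: m=29, d=11, a=5
  k=2: m=26, d=16, a=3
  k=3: m=22, d=23, a=2
  k=4: m=24, d=12, a=4
  k=5: m=24, d=23, a=2
  k=6: m=22, d=16, a=3
  k=7: m=26, d=11, a=5
  k=8: m=29, d=1, a=58
d=1 and a=2a₀=58 at k=8, so the next step gives (m, d) = (29, 11) again — its k=1 value — and the period has length 8.

[29; 5, 3, 2, 4, 2, 3, 5, 58]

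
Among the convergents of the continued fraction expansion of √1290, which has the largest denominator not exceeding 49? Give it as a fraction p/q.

431/12

√1290 = [35; 1, 10, 1, 70, …] (period length 4).
Convergents:
  p_0/q_0 = 35/1
  p_1/q_1 = 36/1
  p_2/q_2 = 395/11
  p_3/q_3 = 431/12
  p_4/q_4 = 30565/851
q_3 = 12 ≤ 49 < 851 = q_4, so the answer is 431/12.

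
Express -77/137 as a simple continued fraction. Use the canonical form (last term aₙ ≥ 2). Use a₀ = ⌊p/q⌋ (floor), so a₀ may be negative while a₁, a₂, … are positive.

-77 = -1*137 + 60
137 = 2*60 + 17
60 = 3*17 + 9
17 = 1*9 + 8
9 = 1*8 + 1
8 = 8*1 + 0  (stop)
So -77/137 = [-1; 2, 3, 1, 1, 8].

[-1; 2, 3, 1, 1, 8]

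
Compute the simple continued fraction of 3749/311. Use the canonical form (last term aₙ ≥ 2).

[12; 18, 3, 2, 2]

3749 = 12·311 + 17
311 = 18·17 + 5
17 = 3·5 + 2
5 = 2·2 + 1
2 = 2·1 + 0  (stop)
So 3749/311 = [12; 18, 3, 2, 2].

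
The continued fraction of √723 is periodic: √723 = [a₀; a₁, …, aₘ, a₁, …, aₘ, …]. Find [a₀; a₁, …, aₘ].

a₀ = ⌊√723⌋ = 26.
With m₀=0, d₀=1 and mₖ₊₁ = dₖaₖ − mₖ, dₖ₊₁ = (n − mₖ₊₁²)/dₖ, aₖ₊₁ = ⌊(a₀+mₖ₊₁)/dₖ₊₁⌋:
  k=1: m=26, d=47, a=1
  k=2: m=21, d=6, a=7
  k=3: m=21, d=47, a=1
  k=4: m=26, d=1, a=52
d=1 and a=2a₀=52 at k=4, so the next step gives (m, d) = (26, 47) again — its k=1 value — and the period has length 4.

[26; 1, 7, 1, 52]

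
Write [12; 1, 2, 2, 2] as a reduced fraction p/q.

Fold from the inside: start with 2/1.
  2 + 1/2 = 5/2
  2 + 2/5 = 12/5
  1 + 5/12 = 17/12
  12 + 12/17 = 216/17

216/17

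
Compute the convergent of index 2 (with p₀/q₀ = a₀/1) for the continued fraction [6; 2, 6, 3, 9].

84/13

Using pₖ = aₖpₖ₋₁ + pₖ₋₂, qₖ = aₖqₖ₋₁ + qₖ₋₂ (with p₋₁=1, p₋₂=0, q₋₁=0, q₋₂=1):
  k=0: a=6, p=6, q=1
  k=1: a=2, p=13, q=2
  k=2: a=6, p=84, q=13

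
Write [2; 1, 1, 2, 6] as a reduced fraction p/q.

83/32

Fold from the inside: start with 6/1.
  2 + 1/6 = 13/6
  1 + 6/13 = 19/13
  1 + 13/19 = 32/19
  2 + 19/32 = 83/32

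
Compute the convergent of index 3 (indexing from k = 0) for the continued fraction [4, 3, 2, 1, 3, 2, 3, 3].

43/10

Using pₖ = aₖpₖ₋₁ + pₖ₋₂, qₖ = aₖqₖ₋₁ + qₖ₋₂ (with p₋₁=1, p₋₂=0, q₋₁=0, q₋₂=1):
  k=0: a=4, p=4, q=1
  k=1: a=3, p=13, q=3
  k=2: a=2, p=30, q=7
  k=3: a=1, p=43, q=10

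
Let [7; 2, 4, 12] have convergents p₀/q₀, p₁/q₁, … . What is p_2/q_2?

67/9

Using pₖ = aₖpₖ₋₁ + pₖ₋₂, qₖ = aₖqₖ₋₁ + qₖ₋₂ (with p₋₁=1, p₋₂=0, q₋₁=0, q₋₂=1):
  k=0: a=7, p=7, q=1
  k=1: a=2, p=15, q=2
  k=2: a=4, p=67, q=9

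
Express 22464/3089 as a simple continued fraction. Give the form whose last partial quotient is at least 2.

22464 = 7·3089 + 841
3089 = 3·841 + 566
841 = 1·566 + 275
566 = 2·275 + 16
275 = 17·16 + 3
16 = 5·3 + 1
3 = 3·1 + 0  (stop)
So 22464/3089 = [7; 3, 1, 2, 17, 5, 3].

[7; 3, 1, 2, 17, 5, 3]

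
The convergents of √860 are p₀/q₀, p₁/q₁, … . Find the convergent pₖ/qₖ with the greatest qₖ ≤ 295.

√860 = [29; 3, 14, 3, 58, …] (period length 4).
Convergents:
  p_0/q_0 = 29/1
  p_1/q_1 = 88/3
  p_2/q_2 = 1261/43
  p_3/q_3 = 3871/132
  p_4/q_4 = 225779/7699
q_3 = 132 ≤ 295 < 7699 = q_4, so the answer is 3871/132.

3871/132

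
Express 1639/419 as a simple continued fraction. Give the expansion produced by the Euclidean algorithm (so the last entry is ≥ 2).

[3; 1, 10, 3, 12]

1639 = 3*419 + 382
419 = 1*382 + 37
382 = 10*37 + 12
37 = 3*12 + 1
12 = 12*1 + 0  (stop)
So 1639/419 = [3; 1, 10, 3, 12].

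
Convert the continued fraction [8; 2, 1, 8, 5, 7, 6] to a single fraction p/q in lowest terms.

49032/5875

Using pₖ = aₖpₖ₋₁ + pₖ₋₂ and qₖ = aₖqₖ₋₁ + qₖ₋₂:
  k=0: a=8, p=8, q=1
  k=1: a=2, p=17, q=2
  k=2: a=1, p=25, q=3
  k=3: a=8, p=217, q=26
  k=4: a=5, p=1110, q=133
  k=5: a=7, p=7987, q=957
  k=6: a=6, p=49032, q=5875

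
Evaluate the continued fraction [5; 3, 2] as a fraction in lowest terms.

37/7

Fold from the inside: start with 2/1.
  3 + 1/2 = 7/2
  5 + 2/7 = 37/7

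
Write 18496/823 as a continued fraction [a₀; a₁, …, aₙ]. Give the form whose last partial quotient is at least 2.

[22; 2, 9, 14, 3]

18496 = 22·823 + 390
823 = 2·390 + 43
390 = 9·43 + 3
43 = 14·3 + 1
3 = 3·1 + 0  (stop)
So 18496/823 = [22; 2, 9, 14, 3].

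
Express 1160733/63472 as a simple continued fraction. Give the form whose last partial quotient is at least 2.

[18; 3, 2, 12, 3, 1, 19, 9]

1160733 = 18*63472 + 18237
63472 = 3*18237 + 8761
18237 = 2*8761 + 715
8761 = 12*715 + 181
715 = 3*181 + 172
181 = 1*172 + 9
172 = 19*9 + 1
9 = 9*1 + 0  (stop)
So 1160733/63472 = [18; 3, 2, 12, 3, 1, 19, 9].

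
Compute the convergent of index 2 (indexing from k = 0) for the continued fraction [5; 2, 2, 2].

Using pₖ = aₖpₖ₋₁ + pₖ₋₂, qₖ = aₖqₖ₋₁ + qₖ₋₂ (with p₋₁=1, p₋₂=0, q₋₁=0, q₋₂=1):
  k=0: a=5, p=5, q=1
  k=1: a=2, p=11, q=2
  k=2: a=2, p=27, q=5

27/5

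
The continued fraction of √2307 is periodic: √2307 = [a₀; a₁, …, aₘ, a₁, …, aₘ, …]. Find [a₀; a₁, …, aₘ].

[48; 32, 96]

a₀ = ⌊√2307⌋ = 48.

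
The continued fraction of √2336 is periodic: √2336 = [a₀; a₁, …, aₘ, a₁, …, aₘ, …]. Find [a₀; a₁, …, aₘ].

[48; 3, 96]

a₀ = ⌊√2336⌋ = 48.
With m₀=0, d₀=1 and mₖ₊₁ = dₖaₖ − mₖ, dₖ₊₁ = (n − mₖ₊₁²)/dₖ, aₖ₊₁ = ⌊(a₀+mₖ₊₁)/dₖ₊₁⌋:
  k=1: m=48, d=32, a=3
  k=2: m=48, d=1, a=96
d=1 and a=2a₀=96 at k=2, so the next step gives (m, d) = (48, 32) again — its k=1 value — and the period has length 2.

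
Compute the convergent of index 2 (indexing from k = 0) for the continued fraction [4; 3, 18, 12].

Using pₖ = aₖpₖ₋₁ + pₖ₋₂, qₖ = aₖqₖ₋₁ + qₖ₋₂ (with p₋₁=1, p₋₂=0, q₋₁=0, q₋₂=1):
  k=0: a=4, p=4, q=1
  k=1: a=3, p=13, q=3
  k=2: a=18, p=238, q=55

238/55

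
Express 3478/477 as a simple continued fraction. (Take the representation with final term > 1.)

[7; 3, 2, 3, 6, 3]

3478 = 7·477 + 139
477 = 3·139 + 60
139 = 2·60 + 19
60 = 3·19 + 3
19 = 6·3 + 1
3 = 3·1 + 0  (stop)
So 3478/477 = [7; 3, 2, 3, 6, 3].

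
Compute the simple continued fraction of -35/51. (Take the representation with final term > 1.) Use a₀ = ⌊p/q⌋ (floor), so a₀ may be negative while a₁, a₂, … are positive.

-35 = -1×51 + 16
51 = 3×16 + 3
16 = 5×3 + 1
3 = 3×1 + 0  (stop)
So -35/51 = [-1; 3, 5, 3].

[-1; 3, 5, 3]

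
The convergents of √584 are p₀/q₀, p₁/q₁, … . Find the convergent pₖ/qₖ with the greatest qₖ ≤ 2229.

42049/1740

√584 = [24; 6, 48, …] (period length 2).
Convergents:
  p_0/q_0 = 24/1
  p_1/q_1 = 145/6
  p_2/q_2 = 6984/289
  p_3/q_3 = 42049/1740
  p_4/q_4 = 2025336/83809
q_3 = 1740 ≤ 2229 < 83809 = q_4, so the answer is 42049/1740.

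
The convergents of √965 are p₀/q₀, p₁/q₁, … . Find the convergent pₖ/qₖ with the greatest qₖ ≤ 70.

963/31

√965 = [31; 15, 1, 1, 15, 62, …] (period length 5).
Convergents:
  p_0/q_0 = 31/1
  p_1/q_1 = 466/15
  p_2/q_2 = 497/16
  p_3/q_3 = 963/31
  p_4/q_4 = 14942/481
q_3 = 31 ≤ 70 < 481 = q_4, so the answer is 963/31.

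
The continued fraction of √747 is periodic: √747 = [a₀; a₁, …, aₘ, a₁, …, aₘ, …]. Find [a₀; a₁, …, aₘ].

[27; 3, 54]

a₀ = ⌊√747⌋ = 27.
With m₀=0, d₀=1 and mₖ₊₁ = dₖaₖ − mₖ, dₖ₊₁ = (n − mₖ₊₁²)/dₖ, aₖ₊₁ = ⌊(a₀+mₖ₊₁)/dₖ₊₁⌋:
  k=1: m=27, d=18, a=3
  k=2: m=27, d=1, a=54
d=1 and a=2a₀=54 at k=2, so the next step gives (m, d) = (27, 18) again — its k=1 value — and the period has length 2.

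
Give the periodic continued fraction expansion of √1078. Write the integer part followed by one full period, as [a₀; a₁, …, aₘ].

a₀ = ⌊√1078⌋ = 32.
With m₀=0, d₀=1 and mₖ₊₁ = dₖaₖ − mₖ, dₖ₊₁ = (n − mₖ₊₁²)/dₖ, aₖ₊₁ = ⌊(a₀+mₖ₊₁)/dₖ₊₁⌋:
  k=1: m=32, d=54, a=1
  k=2: m=22, d=11, a=4
  k=3: m=22, d=54, a=1
  k=4: m=32, d=1, a=64
d=1 and a=2a₀=64 at k=4, so the next step gives (m, d) = (32, 54) again — its k=1 value — and the period has length 4.

[32; 1, 4, 1, 64]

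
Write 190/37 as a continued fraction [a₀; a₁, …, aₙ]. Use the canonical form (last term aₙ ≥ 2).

190 = 5×37 + 5
37 = 7×5 + 2
5 = 2×2 + 1
2 = 2×1 + 0  (stop)
So 190/37 = [5; 7, 2, 2].

[5; 7, 2, 2]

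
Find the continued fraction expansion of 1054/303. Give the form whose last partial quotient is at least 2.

[3; 2, 11, 6, 2]

1054 = 3*303 + 145
303 = 2*145 + 13
145 = 11*13 + 2
13 = 6*2 + 1
2 = 2*1 + 0  (stop)
So 1054/303 = [3; 2, 11, 6, 2].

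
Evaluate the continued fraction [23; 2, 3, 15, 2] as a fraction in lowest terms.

Using pₖ = aₖpₖ₋₁ + pₖ₋₂ and qₖ = aₖqₖ₋₁ + qₖ₋₂:
  k=0: a=23, p=23, q=1
  k=1: a=2, p=47, q=2
  k=2: a=3, p=164, q=7
  k=3: a=15, p=2507, q=107
  k=4: a=2, p=5178, q=221

5178/221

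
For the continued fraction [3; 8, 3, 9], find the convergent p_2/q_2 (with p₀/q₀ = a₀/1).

Using pₖ = aₖpₖ₋₁ + pₖ₋₂, qₖ = aₖqₖ₋₁ + qₖ₋₂ (with p₋₁=1, p₋₂=0, q₋₁=0, q₋₂=1):
  k=0: a=3, p=3, q=1
  k=1: a=8, p=25, q=8
  k=2: a=3, p=78, q=25

78/25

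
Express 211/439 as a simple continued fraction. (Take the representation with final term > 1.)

[0; 2, 12, 2, 2, 3]

211 = 0·439 + 211
439 = 2·211 + 17
211 = 12·17 + 7
17 = 2·7 + 3
7 = 2·3 + 1
3 = 3·1 + 0  (stop)
So 211/439 = [0; 2, 12, 2, 2, 3].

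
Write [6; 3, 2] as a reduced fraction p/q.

Fold from the inside: start with 2/1.
  3 + 1/2 = 7/2
  6 + 2/7 = 44/7

44/7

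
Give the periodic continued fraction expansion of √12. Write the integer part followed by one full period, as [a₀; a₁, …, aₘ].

a₀ = ⌊√12⌋ = 3.
With m₀=0, d₀=1 and mₖ₊₁ = dₖaₖ − mₖ, dₖ₊₁ = (n − mₖ₊₁²)/dₖ, aₖ₊₁ = ⌊(a₀+mₖ₊₁)/dₖ₊₁⌋:
  k=1: m=3, d=3, a=2
  k=2: m=3, d=1, a=6
d=1 and a=2a₀=6 at k=2, so the next step gives (m, d) = (3, 3) again — its k=1 value — and the period has length 2.

[3; 2, 6]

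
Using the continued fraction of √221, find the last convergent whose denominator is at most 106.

√221 = [14; 1, 6, 2, 6, 1, 28, …] (period length 6).
Convergents:
  p_0/q_0 = 14/1
  p_1/q_1 = 15/1
  p_2/q_2 = 104/7
  p_3/q_3 = 223/15
  p_4/q_4 = 1442/97
  p_5/q_5 = 1665/112
q_4 = 97 ≤ 106 < 112 = q_5, so the answer is 1442/97.

1442/97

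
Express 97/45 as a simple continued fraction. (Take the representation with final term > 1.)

97 = 2*45 + 7
45 = 6*7 + 3
7 = 2*3 + 1
3 = 3*1 + 0  (stop)
So 97/45 = [2; 6, 2, 3].

[2; 6, 2, 3]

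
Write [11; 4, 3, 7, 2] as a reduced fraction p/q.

Fold from the inside: start with 2/1.
  7 + 1/2 = 15/2
  3 + 2/15 = 47/15
  4 + 15/47 = 203/47
  11 + 47/203 = 2280/203

2280/203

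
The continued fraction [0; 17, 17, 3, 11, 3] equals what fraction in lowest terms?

1819/31028

Using pₖ = aₖpₖ₋₁ + pₖ₋₂ and qₖ = aₖqₖ₋₁ + qₖ₋₂:
  k=0: a=0, p=0, q=1
  k=1: a=17, p=1, q=17
  k=2: a=17, p=17, q=290
  k=3: a=3, p=52, q=887
  k=4: a=11, p=589, q=10047
  k=5: a=3, p=1819, q=31028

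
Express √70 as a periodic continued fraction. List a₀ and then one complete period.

a₀ = ⌊√70⌋ = 8.
With m₀=0, d₀=1 and mₖ₊₁ = dₖaₖ − mₖ, dₖ₊₁ = (n − mₖ₊₁²)/dₖ, aₖ₊₁ = ⌊(a₀+mₖ₊₁)/dₖ₊₁⌋:
  k=1: m=8, d=6, a=2
  k=2: m=4, d=9, a=1
  k=3: m=5, d=5, a=2
  k=4: m=5, d=9, a=1
  k=5: m=4, d=6, a=2
  k=6: m=8, d=1, a=16
d=1 and a=2a₀=16 at k=6, so the next step gives (m, d) = (8, 6) again — its k=1 value — and the period has length 6.

[8; 2, 1, 2, 1, 2, 16]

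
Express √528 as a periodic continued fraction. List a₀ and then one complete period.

[22; 1, 44]

a₀ = ⌊√528⌋ = 22.
With m₀=0, d₀=1 and mₖ₊₁ = dₖaₖ − mₖ, dₖ₊₁ = (n − mₖ₊₁²)/dₖ, aₖ₊₁ = ⌊(a₀+mₖ₊₁)/dₖ₊₁⌋:
  k=1: m=22, d=44, a=1
  k=2: m=22, d=1, a=44
d=1 and a=2a₀=44 at k=2, so the next step gives (m, d) = (22, 44) again — its k=1 value — and the period has length 2.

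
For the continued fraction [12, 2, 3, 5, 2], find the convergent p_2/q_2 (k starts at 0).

87/7

Using pₖ = aₖpₖ₋₁ + pₖ₋₂, qₖ = aₖqₖ₋₁ + qₖ₋₂ (with p₋₁=1, p₋₂=0, q₋₁=0, q₋₂=1):
  k=0: a=12, p=12, q=1
  k=1: a=2, p=25, q=2
  k=2: a=3, p=87, q=7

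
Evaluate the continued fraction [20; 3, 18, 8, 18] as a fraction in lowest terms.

Fold from the inside: start with 18/1.
  8 + 1/18 = 145/18
  18 + 18/145 = 2628/145
  3 + 145/2628 = 8029/2628
  20 + 2628/8029 = 163208/8029

163208/8029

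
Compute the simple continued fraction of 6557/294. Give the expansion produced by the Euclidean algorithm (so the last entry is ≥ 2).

6557 = 22×294 + 89
294 = 3×89 + 27
89 = 3×27 + 8
27 = 3×8 + 3
8 = 2×3 + 2
3 = 1×2 + 1
2 = 2×1 + 0  (stop)
So 6557/294 = [22; 3, 3, 3, 2, 1, 2].

[22; 3, 3, 3, 2, 1, 2]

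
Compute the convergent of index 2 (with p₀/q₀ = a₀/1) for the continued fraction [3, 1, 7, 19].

Using pₖ = aₖpₖ₋₁ + pₖ₋₂, qₖ = aₖqₖ₋₁ + qₖ₋₂ (with p₋₁=1, p₋₂=0, q₋₁=0, q₋₂=1):
  k=0: a=3, p=3, q=1
  k=1: a=1, p=4, q=1
  k=2: a=7, p=31, q=8

31/8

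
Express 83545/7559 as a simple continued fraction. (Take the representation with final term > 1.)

[11; 19, 11, 3, 5, 2]

83545 = 11*7559 + 396
7559 = 19*396 + 35
396 = 11*35 + 11
35 = 3*11 + 2
11 = 5*2 + 1
2 = 2*1 + 0  (stop)
So 83545/7559 = [11; 19, 11, 3, 5, 2].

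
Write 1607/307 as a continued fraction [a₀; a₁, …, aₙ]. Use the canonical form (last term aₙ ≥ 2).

1607 = 5*307 + 72
307 = 4*72 + 19
72 = 3*19 + 15
19 = 1*15 + 4
15 = 3*4 + 3
4 = 1*3 + 1
3 = 3*1 + 0  (stop)
So 1607/307 = [5; 4, 3, 1, 3, 1, 3].

[5; 4, 3, 1, 3, 1, 3]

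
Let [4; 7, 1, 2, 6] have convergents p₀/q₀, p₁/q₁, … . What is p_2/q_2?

Using pₖ = aₖpₖ₋₁ + pₖ₋₂, qₖ = aₖqₖ₋₁ + qₖ₋₂ (with p₋₁=1, p₋₂=0, q₋₁=0, q₋₂=1):
  k=0: a=4, p=4, q=1
  k=1: a=7, p=29, q=7
  k=2: a=1, p=33, q=8

33/8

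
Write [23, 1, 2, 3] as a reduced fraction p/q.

237/10

Using pₖ = aₖpₖ₋₁ + pₖ₋₂ and qₖ = aₖqₖ₋₁ + qₖ₋₂:
  k=0: a=23, p=23, q=1
  k=1: a=1, p=24, q=1
  k=2: a=2, p=71, q=3
  k=3: a=3, p=237, q=10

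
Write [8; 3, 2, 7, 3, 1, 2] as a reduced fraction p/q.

Using pₖ = aₖpₖ₋₁ + pₖ₋₂ and qₖ = aₖqₖ₋₁ + qₖ₋₂:
  k=0: a=8, p=8, q=1
  k=1: a=3, p=25, q=3
  k=2: a=2, p=58, q=7
  k=3: a=7, p=431, q=52
  k=4: a=3, p=1351, q=163
  k=5: a=1, p=1782, q=215
  k=6: a=2, p=4915, q=593

4915/593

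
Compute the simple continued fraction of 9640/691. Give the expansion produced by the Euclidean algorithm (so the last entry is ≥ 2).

9640 = 13*691 + 657
691 = 1*657 + 34
657 = 19*34 + 11
34 = 3*11 + 1
11 = 11*1 + 0  (stop)
So 9640/691 = [13; 1, 19, 3, 11].

[13; 1, 19, 3, 11]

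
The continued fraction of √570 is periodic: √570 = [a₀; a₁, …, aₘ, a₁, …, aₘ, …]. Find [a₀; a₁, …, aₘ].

a₀ = ⌊√570⌋ = 23.
With m₀=0, d₀=1 and mₖ₊₁ = dₖaₖ − mₖ, dₖ₊₁ = (n − mₖ₊₁²)/dₖ, aₖ₊₁ = ⌊(a₀+mₖ₊₁)/dₖ₊₁⌋:
  k=1: m=23, d=41, a=1
  k=2: m=18, d=6, a=6
  k=3: m=18, d=41, a=1
  k=4: m=23, d=1, a=46
d=1 and a=2a₀=46 at k=4, so the next step gives (m, d) = (23, 41) again — its k=1 value — and the period has length 4.

[23; 1, 6, 1, 46]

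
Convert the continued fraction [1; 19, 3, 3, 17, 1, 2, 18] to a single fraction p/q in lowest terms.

Fold from the inside: start with 18/1.
  2 + 1/18 = 37/18
  1 + 18/37 = 55/37
  17 + 37/55 = 972/55
  3 + 55/972 = 2971/972
  3 + 972/2971 = 9885/2971
  19 + 2971/9885 = 190786/9885
  1 + 9885/190786 = 200671/190786

200671/190786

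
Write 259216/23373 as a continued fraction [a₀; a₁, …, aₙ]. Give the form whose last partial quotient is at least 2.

[11; 11, 16, 3, 1, 15, 2]

259216 = 11·23373 + 2113
23373 = 11·2113 + 130
2113 = 16·130 + 33
130 = 3·33 + 31
33 = 1·31 + 2
31 = 15·2 + 1
2 = 2·1 + 0  (stop)
So 259216/23373 = [11; 11, 16, 3, 1, 15, 2].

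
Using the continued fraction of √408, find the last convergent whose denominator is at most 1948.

20401/1010

√408 = [20; 5, 40, …] (period length 2).
Convergents:
  p_0/q_0 = 20/1
  p_1/q_1 = 101/5
  p_2/q_2 = 4060/201
  p_3/q_3 = 20401/1010
  p_4/q_4 = 820100/40601
q_3 = 1010 ≤ 1948 < 40601 = q_4, so the answer is 20401/1010.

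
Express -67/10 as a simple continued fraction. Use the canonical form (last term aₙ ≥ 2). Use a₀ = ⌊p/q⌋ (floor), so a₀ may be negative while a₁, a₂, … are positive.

[-7; 3, 3]

-67 = -7×10 + 3
10 = 3×3 + 1
3 = 3×1 + 0  (stop)
So -67/10 = [-7; 3, 3].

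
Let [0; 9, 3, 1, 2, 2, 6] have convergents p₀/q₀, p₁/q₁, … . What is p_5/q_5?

Using pₖ = aₖpₖ₋₁ + pₖ₋₂, qₖ = aₖqₖ₋₁ + qₖ₋₂ (with p₋₁=1, p₋₂=0, q₋₁=0, q₋₂=1):
  k=0: a=0, p=0, q=1
  k=1: a=9, p=1, q=9
  k=2: a=3, p=3, q=28
  k=3: a=1, p=4, q=37
  k=4: a=2, p=11, q=102
  k=5: a=2, p=26, q=241

26/241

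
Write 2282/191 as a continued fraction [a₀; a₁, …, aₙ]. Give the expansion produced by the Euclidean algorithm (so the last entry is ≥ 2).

[11; 1, 18, 10]

2282 = 11·191 + 181
191 = 1·181 + 10
181 = 18·10 + 1
10 = 10·1 + 0  (stop)
So 2282/191 = [11; 1, 18, 10].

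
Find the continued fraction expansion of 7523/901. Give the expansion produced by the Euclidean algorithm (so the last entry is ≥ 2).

[8; 2, 1, 6, 6, 3, 2]

7523 = 8×901 + 315
901 = 2×315 + 271
315 = 1×271 + 44
271 = 6×44 + 7
44 = 6×7 + 2
7 = 3×2 + 1
2 = 2×1 + 0  (stop)
So 7523/901 = [8; 2, 1, 6, 6, 3, 2].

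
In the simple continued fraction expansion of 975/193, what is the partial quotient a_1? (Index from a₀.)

975 = 5·193 + 10   →  a_0 = 5
193 = 19·10 + 3   →  a_1 = 19

19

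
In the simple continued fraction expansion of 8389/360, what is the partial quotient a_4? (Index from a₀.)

3

8389 = 23·360 + 109   →  a_0 = 23
360 = 3·109 + 33   →  a_1 = 3
109 = 3·33 + 10   →  a_2 = 3
33 = 3·10 + 3   →  a_3 = 3
10 = 3·3 + 1   →  a_4 = 3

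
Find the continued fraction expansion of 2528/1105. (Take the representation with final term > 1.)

2528 = 2·1105 + 318
1105 = 3·318 + 151
318 = 2·151 + 16
151 = 9·16 + 7
16 = 2·7 + 2
7 = 3·2 + 1
2 = 2·1 + 0  (stop)
So 2528/1105 = [2; 3, 2, 9, 2, 3, 2].

[2; 3, 2, 9, 2, 3, 2]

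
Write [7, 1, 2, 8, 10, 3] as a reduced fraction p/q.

6021/784

Using pₖ = aₖpₖ₋₁ + pₖ₋₂ and qₖ = aₖqₖ₋₁ + qₖ₋₂:
  k=0: a=7, p=7, q=1
  k=1: a=1, p=8, q=1
  k=2: a=2, p=23, q=3
  k=3: a=8, p=192, q=25
  k=4: a=10, p=1943, q=253
  k=5: a=3, p=6021, q=784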